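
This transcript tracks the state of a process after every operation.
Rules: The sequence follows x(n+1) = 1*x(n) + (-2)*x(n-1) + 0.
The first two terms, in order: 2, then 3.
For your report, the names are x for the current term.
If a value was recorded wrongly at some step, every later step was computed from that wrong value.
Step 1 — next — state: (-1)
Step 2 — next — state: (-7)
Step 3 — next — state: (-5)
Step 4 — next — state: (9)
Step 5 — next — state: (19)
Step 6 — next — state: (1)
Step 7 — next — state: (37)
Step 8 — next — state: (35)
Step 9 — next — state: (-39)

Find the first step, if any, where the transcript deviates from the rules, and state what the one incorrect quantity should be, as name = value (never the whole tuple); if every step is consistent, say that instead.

step 7, x = -37

step 1: x = 1*(3) + (-2)*(2) + (0) = -1 -> in agreement
step 2: x = 1*(-1) + (-2)*(3) + (0) = -7 -> in agreement
step 3: x = 1*(-7) + (-2)*(-1) + (0) = -5 -> verified
step 4: x = 1*(-5) + (-2)*(-7) + (0) = 9 -> matches
step 5: x = 1*(9) + (-2)*(-5) + (0) = 19 -> agrees with the transcript
step 6: x = 1*(19) + (-2)*(9) + (0) = 1 -> agrees with the transcript
step 7: x = 1*(1) + (-2)*(19) + (0) = -37 -> first mismatch against the transcript
That makes step 7 the first incorrect line — x = -37 is what it should show.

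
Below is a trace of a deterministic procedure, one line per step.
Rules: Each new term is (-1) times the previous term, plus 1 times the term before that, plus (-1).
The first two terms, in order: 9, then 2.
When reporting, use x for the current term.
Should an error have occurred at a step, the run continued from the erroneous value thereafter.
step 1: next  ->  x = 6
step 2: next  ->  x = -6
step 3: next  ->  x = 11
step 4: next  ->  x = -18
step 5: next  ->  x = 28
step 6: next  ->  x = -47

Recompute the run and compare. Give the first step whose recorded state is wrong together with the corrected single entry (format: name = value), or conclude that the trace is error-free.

step 2, x = -5

Recomputing the run from the initial state:
step 1: x = 6
step 2: x = -5
step 3: x = 10
step 4: x = -16
step 5: x = 25
step 6: x = -42
The first disagreement with the trace is at step 2, where the value should be x = -5.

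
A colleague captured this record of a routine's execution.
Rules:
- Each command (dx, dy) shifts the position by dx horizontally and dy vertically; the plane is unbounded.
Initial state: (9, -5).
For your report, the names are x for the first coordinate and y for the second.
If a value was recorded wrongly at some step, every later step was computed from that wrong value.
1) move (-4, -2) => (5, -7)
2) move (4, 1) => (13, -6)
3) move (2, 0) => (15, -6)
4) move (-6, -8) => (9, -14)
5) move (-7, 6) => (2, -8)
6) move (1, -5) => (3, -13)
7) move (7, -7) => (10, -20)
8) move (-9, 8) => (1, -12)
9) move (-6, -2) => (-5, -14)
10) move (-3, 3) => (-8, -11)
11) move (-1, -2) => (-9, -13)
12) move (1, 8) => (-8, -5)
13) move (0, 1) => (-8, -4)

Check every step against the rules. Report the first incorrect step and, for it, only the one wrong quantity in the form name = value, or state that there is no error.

step 2, x = 9

Step 1: x = 9 + (-4) = 5, y = -5 + (-2) = -7 — verified.
Step 2: x = 5 + (4) = 9, y = -7 + (1) = -6 — the recorded entry deviates here.
First incorrect step: 2; the correct value is x = 9.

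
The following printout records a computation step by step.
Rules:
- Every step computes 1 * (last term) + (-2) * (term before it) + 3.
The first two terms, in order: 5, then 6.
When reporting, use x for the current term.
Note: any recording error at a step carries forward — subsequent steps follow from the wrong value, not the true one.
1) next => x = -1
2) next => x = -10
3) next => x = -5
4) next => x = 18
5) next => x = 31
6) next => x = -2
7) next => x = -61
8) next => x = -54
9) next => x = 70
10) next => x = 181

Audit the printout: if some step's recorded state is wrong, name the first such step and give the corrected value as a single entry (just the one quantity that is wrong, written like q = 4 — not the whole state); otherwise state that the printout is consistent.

Recomputing the run from the initial state:
step 1: x = -1
step 2: x = -10
step 3: x = -5
step 4: x = 18
step 5: x = 31
step 6: x = -2
step 7: x = -61
step 8: x = -54
step 9: x = 71
step 10: x = 182
The first disagreement with the printout is at step 9, where the value should be x = 71.

step 9, x = 71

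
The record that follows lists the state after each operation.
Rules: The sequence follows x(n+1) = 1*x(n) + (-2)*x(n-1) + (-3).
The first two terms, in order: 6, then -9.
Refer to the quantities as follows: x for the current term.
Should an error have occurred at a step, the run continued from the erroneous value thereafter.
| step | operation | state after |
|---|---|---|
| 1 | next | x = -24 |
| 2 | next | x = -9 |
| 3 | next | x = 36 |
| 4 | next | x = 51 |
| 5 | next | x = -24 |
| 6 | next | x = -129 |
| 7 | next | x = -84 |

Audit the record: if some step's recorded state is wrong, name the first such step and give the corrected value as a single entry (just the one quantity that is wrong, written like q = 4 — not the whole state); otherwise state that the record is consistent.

Step 1: x = 1*(-9) + (-2)*(6) + (-3) = -24 — exactly as logged.
Step 2: x = 1*(-24) + (-2)*(-9) + (-3) = -9 — exactly as logged.
Step 3: x = 1*(-9) + (-2)*(-24) + (-3) = 36 — exactly as logged.
Step 4: x = 1*(36) + (-2)*(-9) + (-3) = 51 — verified.
Step 5: x = 1*(51) + (-2)*(36) + (-3) = -24 — consistent with the record.
Step 6: x = 1*(-24) + (-2)*(51) + (-3) = -129 — in agreement.
Step 7: x = 1*(-129) + (-2)*(-24) + (-3) = -84 — consistent with the record.
All steps check out; nothing to correct.

no error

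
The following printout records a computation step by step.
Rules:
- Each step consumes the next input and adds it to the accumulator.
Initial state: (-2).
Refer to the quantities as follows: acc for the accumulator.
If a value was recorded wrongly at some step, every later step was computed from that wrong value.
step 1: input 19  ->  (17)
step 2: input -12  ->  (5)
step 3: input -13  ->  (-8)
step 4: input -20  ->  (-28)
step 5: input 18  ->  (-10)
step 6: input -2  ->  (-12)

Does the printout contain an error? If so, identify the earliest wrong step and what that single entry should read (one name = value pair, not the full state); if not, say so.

step 1: acc = -2 + 19 = 17 -> consistent with the printout
step 2: acc = 17 + -12 = 5 -> exactly as logged
step 3: acc = 5 + -13 = -8 -> exactly as logged
step 4: acc = -8 + -20 = -28 -> confirmed correct
step 5: acc = -28 + 18 = -10 -> same as recorded
step 6: acc = -10 + -2 = -12 -> consistent with the printout
All steps check out; nothing to correct.

no error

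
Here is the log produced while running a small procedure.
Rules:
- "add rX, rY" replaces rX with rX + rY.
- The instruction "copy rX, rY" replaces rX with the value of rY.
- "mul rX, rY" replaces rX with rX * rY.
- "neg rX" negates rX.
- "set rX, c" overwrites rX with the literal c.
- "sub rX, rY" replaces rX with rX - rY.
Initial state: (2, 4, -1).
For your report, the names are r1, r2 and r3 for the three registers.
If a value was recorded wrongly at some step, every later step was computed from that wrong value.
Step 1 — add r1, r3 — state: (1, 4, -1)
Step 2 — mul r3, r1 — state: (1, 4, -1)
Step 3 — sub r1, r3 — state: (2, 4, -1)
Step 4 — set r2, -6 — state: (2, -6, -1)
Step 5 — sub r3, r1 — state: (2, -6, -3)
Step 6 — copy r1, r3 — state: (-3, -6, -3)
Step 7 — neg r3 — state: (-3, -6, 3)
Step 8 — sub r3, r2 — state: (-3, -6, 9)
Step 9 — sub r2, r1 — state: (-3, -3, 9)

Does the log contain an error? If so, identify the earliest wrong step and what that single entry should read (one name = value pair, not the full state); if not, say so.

step 1: r1 = 2 + -1 = 1 -> same as recorded
step 2: r3 = -1 * 1 = -1 -> no discrepancy
step 3: r1 = 1 - -1 = 2 -> agrees with the log
step 4: r2 = -6 -> same as recorded
step 5: r3 = -1 - 2 = -3 -> confirmed correct
step 6: r1 = -3 -> exactly as logged
step 7: r3 = -(-3) = 3 -> confirmed correct
step 8: r3 = 3 - -6 = 9 -> same as recorded
step 9: r2 = -6 - -3 = -3 -> same as recorded
All steps check out; nothing to correct.

no error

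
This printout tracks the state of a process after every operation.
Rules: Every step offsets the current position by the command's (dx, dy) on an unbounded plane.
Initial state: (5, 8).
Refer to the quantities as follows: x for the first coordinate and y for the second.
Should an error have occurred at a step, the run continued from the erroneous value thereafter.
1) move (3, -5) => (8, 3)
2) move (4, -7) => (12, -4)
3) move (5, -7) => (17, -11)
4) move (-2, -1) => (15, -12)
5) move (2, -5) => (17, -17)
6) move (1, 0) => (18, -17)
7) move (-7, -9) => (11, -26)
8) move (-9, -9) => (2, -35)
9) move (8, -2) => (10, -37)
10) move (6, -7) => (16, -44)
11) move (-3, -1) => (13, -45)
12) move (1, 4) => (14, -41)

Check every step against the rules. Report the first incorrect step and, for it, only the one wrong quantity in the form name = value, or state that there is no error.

step 1: x = 5 + (3) = 8, y = 8 + (-5) = 3 -> matches
step 2: x = 8 + (4) = 12, y = 3 + (-7) = -4 -> no discrepancy
step 3: x = 12 + (5) = 17, y = -4 + (-7) = -11 -> no discrepancy
step 4: x = 17 + (-2) = 15, y = -11 + (-1) = -12 -> no discrepancy
step 5: x = 15 + (2) = 17, y = -12 + (-5) = -17 -> in agreement
step 6: x = 17 + (1) = 18, y = -17 + (0) = -17 -> confirmed correct
step 7: x = 18 + (-7) = 11, y = -17 + (-9) = -26 -> confirmed correct
step 8: x = 11 + (-9) = 2, y = -26 + (-9) = -35 -> agrees with the printout
step 9: x = 2 + (8) = 10, y = -35 + (-2) = -37 -> same as recorded
step 10: x = 10 + (6) = 16, y = -37 + (-7) = -44 -> consistent with the printout
step 11: x = 16 + (-3) = 13, y = -44 + (-1) = -45 -> confirmed correct
step 12: x = 13 + (1) = 14, y = -45 + (4) = -41 -> same as recorded
Every step is consistent.

no error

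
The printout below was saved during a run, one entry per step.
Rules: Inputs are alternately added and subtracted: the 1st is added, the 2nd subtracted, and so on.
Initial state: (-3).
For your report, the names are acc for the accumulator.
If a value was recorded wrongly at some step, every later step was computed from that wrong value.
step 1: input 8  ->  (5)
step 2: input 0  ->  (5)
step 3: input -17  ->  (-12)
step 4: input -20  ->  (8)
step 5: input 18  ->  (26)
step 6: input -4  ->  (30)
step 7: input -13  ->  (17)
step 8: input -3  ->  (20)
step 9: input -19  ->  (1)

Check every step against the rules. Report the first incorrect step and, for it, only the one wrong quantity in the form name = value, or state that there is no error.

Step 1: acc = -3 + 8 = 5 — exactly as logged.
Step 2: acc = 5 - 0 = 5 — no discrepancy.
Step 3: acc = 5 + -17 = -12 — matches.
Step 4: acc = -12 - -20 = 8 — consistent with the printout.
Step 5: acc = 8 + 18 = 26 — verified.
Step 6: acc = 26 - -4 = 30 — consistent with the printout.
Step 7: acc = 30 + -13 = 17 — checks out.
Step 8: acc = 17 - -3 = 20 — in agreement.
Step 9: acc = 20 + -19 = 1 — verified.
All entries verified; no error found.

no error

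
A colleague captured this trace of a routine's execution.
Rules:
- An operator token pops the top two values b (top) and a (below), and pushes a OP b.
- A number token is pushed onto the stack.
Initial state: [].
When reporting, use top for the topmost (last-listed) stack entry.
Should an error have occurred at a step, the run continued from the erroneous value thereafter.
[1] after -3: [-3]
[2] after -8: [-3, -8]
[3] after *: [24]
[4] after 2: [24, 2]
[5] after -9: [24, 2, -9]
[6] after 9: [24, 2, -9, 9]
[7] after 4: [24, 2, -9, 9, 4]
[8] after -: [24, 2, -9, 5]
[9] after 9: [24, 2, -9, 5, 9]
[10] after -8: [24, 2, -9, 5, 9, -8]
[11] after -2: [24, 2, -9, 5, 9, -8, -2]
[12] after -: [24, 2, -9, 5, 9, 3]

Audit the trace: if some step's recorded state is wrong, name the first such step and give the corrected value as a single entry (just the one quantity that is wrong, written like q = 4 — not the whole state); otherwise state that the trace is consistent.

step 12, top = -6

Step 1: push -3: top = -3 — confirmed correct.
Step 2: push -8: top = -8 — verified.
Step 3: -3 * -8 = 24 — confirmed correct.
Step 4: push 2: top = 2 — matches.
Step 5: push -9: top = -9 — no discrepancy.
Step 6: push 9: top = 9 — checks out.
Step 7: push 4: top = 4 — consistent with the trace.
Step 8: 9 - 4 = 5 — verified.
Step 9: push 9: top = 9 — verified.
Step 10: push -8: top = -8 — no discrepancy.
Step 11: push -2: top = -2 — confirmed correct.
Step 12: -8 - -2 = -6 — this is not what the trace shows.
Conclusion: step 12 carries the first error; the entry should be top = -6.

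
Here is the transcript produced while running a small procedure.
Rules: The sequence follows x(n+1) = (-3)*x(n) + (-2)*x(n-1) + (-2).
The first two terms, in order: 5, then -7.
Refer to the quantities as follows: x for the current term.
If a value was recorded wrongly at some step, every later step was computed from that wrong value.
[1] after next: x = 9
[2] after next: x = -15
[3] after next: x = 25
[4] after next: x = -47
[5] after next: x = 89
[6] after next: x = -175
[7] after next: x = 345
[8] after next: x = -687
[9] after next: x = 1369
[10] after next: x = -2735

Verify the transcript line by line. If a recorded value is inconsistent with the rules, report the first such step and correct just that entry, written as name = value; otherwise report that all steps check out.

1. x = -3*(-7) + (-2)*(5) + (-2) = 9 (confirmed correct)
2. x = -3*(9) + (-2)*(-7) + (-2) = -15 (confirmed correct)
3. x = -3*(-15) + (-2)*(9) + (-2) = 25 (no discrepancy)
4. x = -3*(25) + (-2)*(-15) + (-2) = -47 (exactly as logged)
5. x = -3*(-47) + (-2)*(25) + (-2) = 89 (consistent with the transcript)
6. x = -3*(89) + (-2)*(-47) + (-2) = -175 (same as recorded)
7. x = -3*(-175) + (-2)*(89) + (-2) = 345 (consistent with the transcript)
8. x = -3*(345) + (-2)*(-175) + (-2) = -687 (exactly as logged)
9. x = -3*(-687) + (-2)*(345) + (-2) = 1369 (matches)
10. x = -3*(1369) + (-2)*(-687) + (-2) = -2735 (in agreement)
All entries verified; no error found.

no error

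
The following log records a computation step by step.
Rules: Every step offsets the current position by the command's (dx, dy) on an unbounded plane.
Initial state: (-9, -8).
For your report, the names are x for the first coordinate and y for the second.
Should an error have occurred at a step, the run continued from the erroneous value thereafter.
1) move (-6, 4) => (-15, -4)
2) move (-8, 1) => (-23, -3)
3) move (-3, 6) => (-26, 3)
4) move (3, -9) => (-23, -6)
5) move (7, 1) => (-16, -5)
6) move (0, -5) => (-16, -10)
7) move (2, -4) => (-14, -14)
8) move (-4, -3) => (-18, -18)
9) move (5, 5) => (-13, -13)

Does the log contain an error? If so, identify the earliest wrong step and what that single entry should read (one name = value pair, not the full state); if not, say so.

Recomputing the run from the initial state:
step 1: x = -15, y = -4
step 2: x = -23, y = -3
step 3: x = -26, y = 3
step 4: x = -23, y = -6
step 5: x = -16, y = -5
step 6: x = -16, y = -10
step 7: x = -14, y = -14
step 8: x = -18, y = -17
step 9: x = -13, y = -12
The first disagreement with the log is at step 8, where the value should be y = -17.

step 8, y = -17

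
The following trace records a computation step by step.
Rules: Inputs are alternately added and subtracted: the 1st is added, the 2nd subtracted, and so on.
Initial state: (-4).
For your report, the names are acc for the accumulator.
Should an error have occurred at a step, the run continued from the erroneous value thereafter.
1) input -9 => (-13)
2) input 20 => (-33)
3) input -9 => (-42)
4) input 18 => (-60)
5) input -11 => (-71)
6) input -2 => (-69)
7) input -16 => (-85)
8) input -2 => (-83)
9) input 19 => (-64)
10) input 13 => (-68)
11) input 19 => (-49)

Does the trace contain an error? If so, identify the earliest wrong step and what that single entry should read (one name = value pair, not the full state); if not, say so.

Step 1: acc = -4 + -9 = -13 — matches.
Step 2: acc = -13 - 20 = -33 — no discrepancy.
Step 3: acc = -33 + -9 = -42 — same as recorded.
Step 4: acc = -42 - 18 = -60 — confirmed correct.
Step 5: acc = -60 + -11 = -71 — in agreement.
Step 6: acc = -71 - -2 = -69 — matches.
Step 7: acc = -69 + -16 = -85 — agrees with the trace.
Step 8: acc = -85 - -2 = -83 — exactly as logged.
Step 9: acc = -83 + 19 = -64 — agrees with the trace.
Step 10: acc = -64 - 13 = -77 — the recorded entry deviates here.
That makes step 10 the first incorrect line — acc = -77 is what it should show.

step 10, acc = -77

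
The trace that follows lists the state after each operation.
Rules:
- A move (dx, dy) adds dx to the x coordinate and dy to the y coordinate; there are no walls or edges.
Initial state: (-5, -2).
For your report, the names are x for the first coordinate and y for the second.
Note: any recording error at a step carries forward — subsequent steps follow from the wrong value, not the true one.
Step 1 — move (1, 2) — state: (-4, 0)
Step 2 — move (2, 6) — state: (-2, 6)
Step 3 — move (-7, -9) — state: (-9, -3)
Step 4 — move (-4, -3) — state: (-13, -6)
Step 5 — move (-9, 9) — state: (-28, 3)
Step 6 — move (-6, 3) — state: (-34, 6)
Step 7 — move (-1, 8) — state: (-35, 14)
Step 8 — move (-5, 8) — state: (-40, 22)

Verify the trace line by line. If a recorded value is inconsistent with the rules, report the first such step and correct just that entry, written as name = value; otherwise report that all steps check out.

Recomputing the run from the initial state:
step 1: x = -4, y = 0
step 2: x = -2, y = 6
step 3: x = -9, y = -3
step 4: x = -13, y = -6
step 5: x = -22, y = 3
step 6: x = -28, y = 6
step 7: x = -29, y = 14
step 8: x = -34, y = 22
The first disagreement with the trace is at step 5, where the value should be x = -22.

step 5, x = -22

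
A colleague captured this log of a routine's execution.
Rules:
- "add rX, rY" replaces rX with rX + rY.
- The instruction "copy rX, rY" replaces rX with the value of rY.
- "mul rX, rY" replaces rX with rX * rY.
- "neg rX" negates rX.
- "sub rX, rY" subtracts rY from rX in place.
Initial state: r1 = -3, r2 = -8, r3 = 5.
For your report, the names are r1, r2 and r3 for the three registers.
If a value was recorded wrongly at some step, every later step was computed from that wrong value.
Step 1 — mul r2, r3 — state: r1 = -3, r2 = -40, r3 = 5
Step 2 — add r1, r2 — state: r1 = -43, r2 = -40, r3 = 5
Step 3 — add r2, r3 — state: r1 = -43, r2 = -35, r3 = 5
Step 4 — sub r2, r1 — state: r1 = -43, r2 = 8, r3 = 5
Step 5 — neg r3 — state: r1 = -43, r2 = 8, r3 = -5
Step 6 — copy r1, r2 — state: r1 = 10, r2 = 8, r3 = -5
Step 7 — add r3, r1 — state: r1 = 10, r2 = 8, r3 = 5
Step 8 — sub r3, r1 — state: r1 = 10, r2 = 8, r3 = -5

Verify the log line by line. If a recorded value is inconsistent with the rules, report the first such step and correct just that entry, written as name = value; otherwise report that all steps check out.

step 6, r1 = 8

step 1: r2 = -8 * 5 = -40 -> agrees with the log
step 2: r1 = -3 + -40 = -43 -> checks out
step 3: r2 = -40 + 5 = -35 -> same as recorded
step 4: r2 = -35 - -43 = 8 -> matches
step 5: r3 = -(5) = -5 -> matches
step 6: r1 = 8 -> not what was recorded
Step 6 is the first one off; corrected, r1 = 8.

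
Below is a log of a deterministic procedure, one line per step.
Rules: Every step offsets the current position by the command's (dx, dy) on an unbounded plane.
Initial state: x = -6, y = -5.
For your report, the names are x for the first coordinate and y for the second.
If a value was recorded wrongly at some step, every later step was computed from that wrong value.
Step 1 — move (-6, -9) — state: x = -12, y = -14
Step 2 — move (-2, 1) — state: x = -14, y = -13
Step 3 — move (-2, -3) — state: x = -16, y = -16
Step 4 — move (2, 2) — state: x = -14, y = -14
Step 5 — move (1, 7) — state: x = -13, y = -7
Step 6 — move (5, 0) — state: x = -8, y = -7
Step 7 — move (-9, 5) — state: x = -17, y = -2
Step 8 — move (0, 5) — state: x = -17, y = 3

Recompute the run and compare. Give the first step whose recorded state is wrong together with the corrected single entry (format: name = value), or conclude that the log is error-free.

no error

1. x = -6 + (-6) = -12, y = -5 + (-9) = -14 (exactly as logged)
2. x = -12 + (-2) = -14, y = -14 + (1) = -13 (in agreement)
3. x = -14 + (-2) = -16, y = -13 + (-3) = -16 (agrees with the log)
4. x = -16 + (2) = -14, y = -16 + (2) = -14 (confirmed correct)
5. x = -14 + (1) = -13, y = -14 + (7) = -7 (verified)
6. x = -13 + (5) = -8, y = -7 + (0) = -7 (confirmed correct)
7. x = -8 + (-9) = -17, y = -7 + (5) = -2 (agrees with the log)
8. x = -17 + (0) = -17, y = -2 + (5) = 3 (in agreement)
Nothing is out of place; the run is error-free.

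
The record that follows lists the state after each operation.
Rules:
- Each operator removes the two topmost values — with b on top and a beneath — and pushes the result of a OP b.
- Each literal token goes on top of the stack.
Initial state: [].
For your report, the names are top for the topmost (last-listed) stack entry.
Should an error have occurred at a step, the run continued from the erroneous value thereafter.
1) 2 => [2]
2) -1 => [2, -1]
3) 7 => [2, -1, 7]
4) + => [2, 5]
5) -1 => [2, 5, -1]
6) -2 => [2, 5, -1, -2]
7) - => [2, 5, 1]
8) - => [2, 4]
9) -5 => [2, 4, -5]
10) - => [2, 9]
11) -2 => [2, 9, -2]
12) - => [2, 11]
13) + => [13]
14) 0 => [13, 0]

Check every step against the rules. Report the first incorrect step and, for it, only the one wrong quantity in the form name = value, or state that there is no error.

Recomputing the run from the initial state:
step 1: [2]
step 2: [2, -1]
step 3: [2, -1, 7]
step 4: [2, 6]
step 5: [2, 6, -1]
step 6: [2, 6, -1, -2]
step 7: [2, 6, 1]
step 8: [2, 5]
step 9: [2, 5, -5]
step 10: [2, 10]
step 11: [2, 10, -2]
step 12: [2, 12]
step 13: [14]
step 14: [14, 0]
The first disagreement with the record is at step 4, where the value should be top = 6.

step 4, top = 6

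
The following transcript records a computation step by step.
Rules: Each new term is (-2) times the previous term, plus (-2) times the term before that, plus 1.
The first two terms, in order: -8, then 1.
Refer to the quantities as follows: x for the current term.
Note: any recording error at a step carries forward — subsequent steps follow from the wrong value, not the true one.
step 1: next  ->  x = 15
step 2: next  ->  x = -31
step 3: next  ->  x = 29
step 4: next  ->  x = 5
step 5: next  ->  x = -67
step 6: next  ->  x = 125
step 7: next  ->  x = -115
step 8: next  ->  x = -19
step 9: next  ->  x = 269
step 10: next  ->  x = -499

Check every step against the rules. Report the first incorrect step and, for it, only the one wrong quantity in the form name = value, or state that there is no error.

step 3, x = 33

step 1: x = -2*(1) + (-2)*(-8) + (1) = 15 -> verified
step 2: x = -2*(15) + (-2)*(1) + (1) = -31 -> exactly as logged
step 3: x = -2*(-31) + (-2)*(15) + (1) = 33 -> the entry is off here
So the first discrepancy is step 3, where the right value is x = 33.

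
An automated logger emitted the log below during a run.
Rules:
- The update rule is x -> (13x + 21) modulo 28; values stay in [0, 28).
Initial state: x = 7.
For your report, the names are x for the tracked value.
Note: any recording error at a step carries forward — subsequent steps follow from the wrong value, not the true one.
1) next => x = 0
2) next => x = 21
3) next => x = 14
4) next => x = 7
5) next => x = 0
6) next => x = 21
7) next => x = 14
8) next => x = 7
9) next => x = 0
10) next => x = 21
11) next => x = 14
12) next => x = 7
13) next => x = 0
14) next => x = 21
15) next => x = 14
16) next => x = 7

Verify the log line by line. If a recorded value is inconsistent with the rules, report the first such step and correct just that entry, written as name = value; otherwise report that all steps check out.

no error

Step 1: x = (13*7 + 21) mod 28 = 0 — checks out.
Step 2: x = (13*0 + 21) mod 28 = 21 — exactly as logged.
Step 3: x = (13*21 + 21) mod 28 = 14 — exactly as logged.
Step 4: x = (13*14 + 21) mod 28 = 7 — in agreement.
Step 5: x = (13*7 + 21) mod 28 = 0 — same as recorded.
Step 6: x = (13*0 + 21) mod 28 = 21 — exactly as logged.
Step 7: x = (13*21 + 21) mod 28 = 14 — consistent with the log.
Step 8: x = (13*14 + 21) mod 28 = 7 — in agreement.
Step 9: x = (13*7 + 21) mod 28 = 0 — exactly as logged.
Step 10: x = (13*0 + 21) mod 28 = 21 — confirmed correct.
Step 11: x = (13*21 + 21) mod 28 = 14 — checks out.
Step 12: x = (13*14 + 21) mod 28 = 7 — confirmed correct.
Step 13: x = (13*7 + 21) mod 28 = 0 — exactly as logged.
Step 14: x = (13*0 + 21) mod 28 = 21 — checks out.
Step 15: x = (13*21 + 21) mod 28 = 14 — in agreement.
Step 16: x = (13*14 + 21) mod 28 = 7 — matches.
All steps check out; nothing to correct.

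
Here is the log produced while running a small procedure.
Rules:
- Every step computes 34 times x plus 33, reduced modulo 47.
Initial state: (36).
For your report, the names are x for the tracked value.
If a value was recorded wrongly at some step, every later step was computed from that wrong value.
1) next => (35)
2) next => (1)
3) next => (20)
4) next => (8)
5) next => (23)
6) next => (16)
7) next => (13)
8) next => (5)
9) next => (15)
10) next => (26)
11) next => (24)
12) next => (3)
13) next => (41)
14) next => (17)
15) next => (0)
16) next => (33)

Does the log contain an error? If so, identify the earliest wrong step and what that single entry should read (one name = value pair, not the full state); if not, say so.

no error

step 1: x = (34*36 + 33) mod 47 = 35 -> matches
step 2: x = (34*35 + 33) mod 47 = 1 -> confirmed correct
step 3: x = (34*1 + 33) mod 47 = 20 -> confirmed correct
step 4: x = (34*20 + 33) mod 47 = 8 -> same as recorded
step 5: x = (34*8 + 33) mod 47 = 23 -> matches
step 6: x = (34*23 + 33) mod 47 = 16 -> in agreement
step 7: x = (34*16 + 33) mod 47 = 13 -> same as recorded
step 8: x = (34*13 + 33) mod 47 = 5 -> agrees with the log
step 9: x = (34*5 + 33) mod 47 = 15 -> matches
step 10: x = (34*15 + 33) mod 47 = 26 -> no discrepancy
step 11: x = (34*26 + 33) mod 47 = 24 -> in agreement
step 12: x = (34*24 + 33) mod 47 = 3 -> matches
step 13: x = (34*3 + 33) mod 47 = 41 -> confirmed correct
step 14: x = (34*41 + 33) mod 47 = 17 -> consistent with the log
step 15: x = (34*17 + 33) mod 47 = 0 -> confirmed correct
step 16: x = (34*0 + 33) mod 47 = 33 -> in agreement
All steps check out; nothing to correct.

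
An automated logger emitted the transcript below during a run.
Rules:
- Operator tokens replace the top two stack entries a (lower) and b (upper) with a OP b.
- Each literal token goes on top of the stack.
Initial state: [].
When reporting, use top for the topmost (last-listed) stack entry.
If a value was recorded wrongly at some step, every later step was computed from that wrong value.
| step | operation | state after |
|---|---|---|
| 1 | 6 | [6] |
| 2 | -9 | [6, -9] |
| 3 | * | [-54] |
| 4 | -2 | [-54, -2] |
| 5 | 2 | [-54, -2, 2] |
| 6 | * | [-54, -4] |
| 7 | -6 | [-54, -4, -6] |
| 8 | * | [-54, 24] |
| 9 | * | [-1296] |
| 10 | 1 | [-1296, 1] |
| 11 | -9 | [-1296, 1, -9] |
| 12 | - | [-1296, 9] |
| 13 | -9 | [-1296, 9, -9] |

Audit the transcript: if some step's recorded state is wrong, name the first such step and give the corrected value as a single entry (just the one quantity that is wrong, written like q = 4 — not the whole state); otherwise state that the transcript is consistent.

Step 1: push 6: top = 6 — consistent with the transcript.
Step 2: push -9: top = -9 — verified.
Step 3: 6 * -9 = -54 — exactly as logged.
Step 4: push -2: top = -2 — no discrepancy.
Step 5: push 2: top = 2 — matches.
Step 6: -2 * 2 = -4 — verified.
Step 7: push -6: top = -6 — in agreement.
Step 8: -4 * -6 = 24 — same as recorded.
Step 9: -54 * 24 = -1296 — no discrepancy.
Step 10: push 1: top = 1 — in agreement.
Step 11: push -9: top = -9 — consistent with the transcript.
Step 12: 1 - -9 = 10 — first mismatch against the transcript.
First deviation found at step 12; the corrected entry is top = 10.

step 12, top = 10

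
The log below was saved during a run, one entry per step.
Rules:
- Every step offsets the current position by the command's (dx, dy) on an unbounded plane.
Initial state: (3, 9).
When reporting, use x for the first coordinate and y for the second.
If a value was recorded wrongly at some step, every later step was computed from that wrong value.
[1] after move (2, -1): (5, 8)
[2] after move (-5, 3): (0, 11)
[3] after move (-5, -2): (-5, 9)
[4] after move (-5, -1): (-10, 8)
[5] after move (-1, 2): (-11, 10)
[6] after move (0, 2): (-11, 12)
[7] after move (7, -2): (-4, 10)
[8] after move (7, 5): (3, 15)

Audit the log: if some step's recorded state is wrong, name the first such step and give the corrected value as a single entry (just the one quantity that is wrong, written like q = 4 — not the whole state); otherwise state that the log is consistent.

Recomputing the run from the initial state:
step 1: x = 5, y = 8
step 2: x = 0, y = 11
step 3: x = -5, y = 9
step 4: x = -10, y = 8
step 5: x = -11, y = 10
step 6: x = -11, y = 12
step 7: x = -4, y = 10
step 8: x = 3, y = 15
This matches the log at every step.

no error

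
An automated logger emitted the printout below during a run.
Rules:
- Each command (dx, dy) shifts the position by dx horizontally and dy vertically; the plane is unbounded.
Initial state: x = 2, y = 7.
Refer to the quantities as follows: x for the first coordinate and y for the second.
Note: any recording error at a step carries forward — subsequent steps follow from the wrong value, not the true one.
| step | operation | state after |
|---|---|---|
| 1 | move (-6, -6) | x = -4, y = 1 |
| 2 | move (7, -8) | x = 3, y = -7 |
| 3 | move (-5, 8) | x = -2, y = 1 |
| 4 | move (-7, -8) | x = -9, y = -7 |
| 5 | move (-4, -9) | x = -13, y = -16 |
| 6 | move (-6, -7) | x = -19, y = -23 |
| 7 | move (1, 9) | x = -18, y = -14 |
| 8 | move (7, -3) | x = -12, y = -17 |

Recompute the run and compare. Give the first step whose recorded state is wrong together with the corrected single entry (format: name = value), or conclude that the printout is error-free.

Recomputing the run from the initial state:
step 1: x = -4, y = 1
step 2: x = 3, y = -7
step 3: x = -2, y = 1
step 4: x = -9, y = -7
step 5: x = -13, y = -16
step 6: x = -19, y = -23
step 7: x = -18, y = -14
step 8: x = -11, y = -17
The first disagreement with the printout is at step 8, where the value should be x = -11.

step 8, x = -11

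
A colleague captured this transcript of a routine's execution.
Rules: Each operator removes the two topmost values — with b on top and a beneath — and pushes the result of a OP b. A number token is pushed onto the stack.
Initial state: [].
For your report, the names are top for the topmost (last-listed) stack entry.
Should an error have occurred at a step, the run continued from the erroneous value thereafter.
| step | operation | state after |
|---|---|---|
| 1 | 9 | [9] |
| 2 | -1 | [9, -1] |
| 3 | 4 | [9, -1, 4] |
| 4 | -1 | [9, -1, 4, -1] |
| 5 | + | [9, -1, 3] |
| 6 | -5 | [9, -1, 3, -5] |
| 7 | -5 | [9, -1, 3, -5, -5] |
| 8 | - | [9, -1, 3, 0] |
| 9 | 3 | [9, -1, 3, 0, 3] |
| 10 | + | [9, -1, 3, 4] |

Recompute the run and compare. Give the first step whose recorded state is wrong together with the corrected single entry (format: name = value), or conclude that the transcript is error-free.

step 10, top = 3

step 1: push 9: top = 9 -> agrees with the transcript
step 2: push -1: top = -1 -> consistent with the transcript
step 3: push 4: top = 4 -> in agreement
step 4: push -1: top = -1 -> consistent with the transcript
step 5: 4 + -1 = 3 -> consistent with the transcript
step 6: push -5: top = -5 -> consistent with the transcript
step 7: push -5: top = -5 -> same as recorded
step 8: -5 - -5 = 0 -> no discrepancy
step 9: push 3: top = 3 -> same as recorded
step 10: 0 + 3 = 3 -> not what was recorded
The audit stops at step 10: the recorded entry is wrong and should be top = 3.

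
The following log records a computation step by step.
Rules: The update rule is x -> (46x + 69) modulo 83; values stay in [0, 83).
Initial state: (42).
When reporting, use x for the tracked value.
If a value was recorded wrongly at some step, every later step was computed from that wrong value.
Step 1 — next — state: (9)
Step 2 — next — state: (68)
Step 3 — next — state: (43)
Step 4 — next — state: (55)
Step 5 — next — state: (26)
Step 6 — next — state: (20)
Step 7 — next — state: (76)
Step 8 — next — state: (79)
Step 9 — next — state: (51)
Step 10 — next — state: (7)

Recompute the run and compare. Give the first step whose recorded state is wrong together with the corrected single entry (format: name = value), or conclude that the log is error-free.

Recomputing the run from the initial state:
step 1: x = 9
step 2: x = 68
step 3: x = 43
step 4: x = 55
step 5: x = 26
step 6: x = 20
step 7: x = 76
step 8: x = 79
step 9: x = 51
step 10: x = 8
The first disagreement with the log is at step 10, where the value should be x = 8.

step 10, x = 8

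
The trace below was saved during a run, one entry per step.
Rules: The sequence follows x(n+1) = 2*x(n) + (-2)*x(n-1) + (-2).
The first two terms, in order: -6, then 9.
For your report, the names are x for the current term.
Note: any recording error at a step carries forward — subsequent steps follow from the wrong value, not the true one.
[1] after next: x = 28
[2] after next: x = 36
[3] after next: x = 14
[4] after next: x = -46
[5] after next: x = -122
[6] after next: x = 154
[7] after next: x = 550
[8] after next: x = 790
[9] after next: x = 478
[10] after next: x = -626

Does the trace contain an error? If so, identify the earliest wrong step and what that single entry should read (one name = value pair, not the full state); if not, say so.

Step 1: x = 2*(9) + (-2)*(-6) + (-2) = 28 — verified.
Step 2: x = 2*(28) + (-2)*(9) + (-2) = 36 — matches.
Step 3: x = 2*(36) + (-2)*(28) + (-2) = 14 — matches.
Step 4: x = 2*(14) + (-2)*(36) + (-2) = -46 — matches.
Step 5: x = 2*(-46) + (-2)*(14) + (-2) = -122 — no discrepancy.
Step 6: x = 2*(-122) + (-2)*(-46) + (-2) = -154 — the recorded entry deviates here.
Step 6 is the first one off; corrected, x = -154.

step 6, x = -154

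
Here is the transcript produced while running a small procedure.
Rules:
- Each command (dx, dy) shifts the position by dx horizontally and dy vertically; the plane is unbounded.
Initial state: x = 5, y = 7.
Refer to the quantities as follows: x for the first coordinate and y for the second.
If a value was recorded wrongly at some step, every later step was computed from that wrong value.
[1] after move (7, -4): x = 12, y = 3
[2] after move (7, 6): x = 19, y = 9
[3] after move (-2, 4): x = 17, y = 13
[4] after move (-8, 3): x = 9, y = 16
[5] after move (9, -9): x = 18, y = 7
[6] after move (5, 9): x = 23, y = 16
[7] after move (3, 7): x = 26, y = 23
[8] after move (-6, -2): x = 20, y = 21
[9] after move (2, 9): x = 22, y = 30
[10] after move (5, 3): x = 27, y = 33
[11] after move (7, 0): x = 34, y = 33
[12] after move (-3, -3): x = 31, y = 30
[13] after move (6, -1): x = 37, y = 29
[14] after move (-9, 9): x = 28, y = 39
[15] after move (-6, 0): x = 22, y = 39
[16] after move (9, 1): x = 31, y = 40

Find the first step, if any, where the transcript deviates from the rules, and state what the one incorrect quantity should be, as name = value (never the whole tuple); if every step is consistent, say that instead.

step 14, y = 38

Step 1: x = 5 + (7) = 12, y = 7 + (-4) = 3 — consistent with the transcript.
Step 2: x = 12 + (7) = 19, y = 3 + (6) = 9 — matches.
Step 3: x = 19 + (-2) = 17, y = 9 + (4) = 13 — matches.
Step 4: x = 17 + (-8) = 9, y = 13 + (3) = 16 — in agreement.
Step 5: x = 9 + (9) = 18, y = 16 + (-9) = 7 — matches.
Step 6: x = 18 + (5) = 23, y = 7 + (9) = 16 — confirmed correct.
Step 7: x = 23 + (3) = 26, y = 16 + (7) = 23 — matches.
Step 8: x = 26 + (-6) = 20, y = 23 + (-2) = 21 — no discrepancy.
Step 9: x = 20 + (2) = 22, y = 21 + (9) = 30 — agrees with the transcript.
Step 10: x = 22 + (5) = 27, y = 30 + (3) = 33 — consistent with the transcript.
Step 11: x = 27 + (7) = 34, y = 33 + (0) = 33 — consistent with the transcript.
Step 12: x = 34 + (-3) = 31, y = 33 + (-3) = 30 — no discrepancy.
Step 13: x = 31 + (6) = 37, y = 30 + (-1) = 29 — same as recorded.
Step 14: x = 37 + (-9) = 28, y = 29 + (9) = 38 — the transcript disagrees here.
The earliest wrong entry is at step 14: it should read y = 38.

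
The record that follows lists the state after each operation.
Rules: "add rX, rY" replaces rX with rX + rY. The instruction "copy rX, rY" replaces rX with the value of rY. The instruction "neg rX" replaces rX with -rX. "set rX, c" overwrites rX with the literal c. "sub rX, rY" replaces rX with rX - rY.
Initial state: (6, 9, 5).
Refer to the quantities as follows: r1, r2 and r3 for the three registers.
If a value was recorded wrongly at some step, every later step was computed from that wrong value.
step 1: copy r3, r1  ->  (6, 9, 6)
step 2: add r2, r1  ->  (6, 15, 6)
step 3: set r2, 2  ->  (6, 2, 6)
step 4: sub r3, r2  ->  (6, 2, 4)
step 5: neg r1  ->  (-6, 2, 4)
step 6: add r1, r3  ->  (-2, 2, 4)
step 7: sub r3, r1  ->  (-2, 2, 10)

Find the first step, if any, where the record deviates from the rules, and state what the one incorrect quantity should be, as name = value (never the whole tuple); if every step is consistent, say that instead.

Step 1: r3 = 6 — in agreement.
Step 2: r2 = 9 + 6 = 15 — matches.
Step 3: r2 = 2 — same as recorded.
Step 4: r3 = 6 - 2 = 4 — matches.
Step 5: r1 = -(6) = -6 — in agreement.
Step 6: r1 = -6 + 4 = -2 — same as recorded.
Step 7: r3 = 4 - -2 = 6 — first mismatch against the record.
So the first discrepancy is step 7, where the right value is r3 = 6.

step 7, r3 = 6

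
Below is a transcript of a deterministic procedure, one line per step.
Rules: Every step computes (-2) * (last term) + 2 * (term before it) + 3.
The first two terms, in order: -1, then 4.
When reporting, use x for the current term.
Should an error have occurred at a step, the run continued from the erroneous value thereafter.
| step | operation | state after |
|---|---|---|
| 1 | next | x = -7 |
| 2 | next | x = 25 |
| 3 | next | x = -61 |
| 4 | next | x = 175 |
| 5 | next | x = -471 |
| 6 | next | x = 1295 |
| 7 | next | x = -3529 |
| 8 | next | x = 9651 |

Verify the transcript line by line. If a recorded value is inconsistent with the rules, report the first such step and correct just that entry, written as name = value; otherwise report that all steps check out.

step 5, x = -469

Recomputing the run from the initial state:
step 1: x = -7
step 2: x = 25
step 3: x = -61
step 4: x = 175
step 5: x = -469
step 6: x = 1291
step 7: x = -3517
step 8: x = 9619
The first disagreement with the transcript is at step 5, where the value should be x = -469.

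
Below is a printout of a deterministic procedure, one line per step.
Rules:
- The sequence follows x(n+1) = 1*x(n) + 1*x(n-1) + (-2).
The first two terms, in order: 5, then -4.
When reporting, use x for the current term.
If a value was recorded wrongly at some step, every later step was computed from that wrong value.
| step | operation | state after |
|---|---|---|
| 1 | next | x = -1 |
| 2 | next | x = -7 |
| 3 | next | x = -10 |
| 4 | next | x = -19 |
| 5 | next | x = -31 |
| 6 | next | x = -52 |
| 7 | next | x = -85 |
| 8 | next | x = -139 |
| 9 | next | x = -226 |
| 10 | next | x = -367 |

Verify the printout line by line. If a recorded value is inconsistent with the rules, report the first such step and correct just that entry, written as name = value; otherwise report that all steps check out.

no error

1. x = 1*(-4) + (1)*(5) + (-2) = -1 (no discrepancy)
2. x = 1*(-1) + (1)*(-4) + (-2) = -7 (agrees with the printout)
3. x = 1*(-7) + (1)*(-1) + (-2) = -10 (no discrepancy)
4. x = 1*(-10) + (1)*(-7) + (-2) = -19 (exactly as logged)
5. x = 1*(-19) + (1)*(-10) + (-2) = -31 (same as recorded)
6. x = 1*(-31) + (1)*(-19) + (-2) = -52 (agrees with the printout)
7. x = 1*(-52) + (1)*(-31) + (-2) = -85 (verified)
8. x = 1*(-85) + (1)*(-52) + (-2) = -139 (no discrepancy)
9. x = 1*(-139) + (1)*(-85) + (-2) = -226 (exactly as logged)
10. x = 1*(-226) + (1)*(-139) + (-2) = -367 (checks out)
The whole run recomputes cleanly — no discrepancies.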